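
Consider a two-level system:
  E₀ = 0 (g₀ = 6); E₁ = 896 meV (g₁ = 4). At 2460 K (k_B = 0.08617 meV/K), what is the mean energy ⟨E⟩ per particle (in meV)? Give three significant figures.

k_BT = 0.08617 × 2460 K = 211.98 meV.
Eᵢ/kT = 0, 4.2268.
Z = Σ gᵢe^(−Eᵢ/kT) = 6·e^(−0) + 4·e^(−4.2268) = 6.0000 + 0.058396 = 6.0584.
⟨E⟩ = Σ Eᵢ gᵢe^(−Eᵢ/kT) / Z = (0·6.0000 + 896·0.058396) / 6.0584 = 8.64 meV.

8.64 meV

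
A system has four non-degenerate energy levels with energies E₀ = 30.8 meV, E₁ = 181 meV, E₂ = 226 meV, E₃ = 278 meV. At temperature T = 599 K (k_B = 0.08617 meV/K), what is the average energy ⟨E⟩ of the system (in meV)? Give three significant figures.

44.3 meV

k_BT = 0.08617 × 599 K = 51.616 meV.
Eᵢ/kT = 0.59671, 3.5067, 4.3785, 5.3859.
Z = Σ e^(−Eᵢ/kT) = e^(−0.59671) + e^(−3.5067) + e^(−4.3785) + e^(−5.3859) = 0.55062 + 0.029996 + 0.012544 + 0.0045807 = 0.59774.
⟨E⟩ = Σ Eᵢ e^(−Eᵢ/kT) / Z = (30.8·0.55062 + 181·0.029996 + 226·0.012544 + 278·0.0045807) / 0.59774 = 44.3 meV.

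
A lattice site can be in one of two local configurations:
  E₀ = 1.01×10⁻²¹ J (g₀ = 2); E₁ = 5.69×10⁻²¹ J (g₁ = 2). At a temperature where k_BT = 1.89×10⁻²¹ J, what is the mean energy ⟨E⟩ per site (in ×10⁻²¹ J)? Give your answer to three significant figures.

1.37 ×10⁻²¹ J

Eᵢ/kT = 0.53439, 3.0106.
Z = Σ gᵢe^(−Eᵢ/kT) = 2·e^(−0.53439) + 2·e^(−3.0106) = 1.1721 + 0.098524 = 1.2706.
⟨E⟩ = Σ Eᵢ gᵢe^(−Eᵢ/kT) / Z = (1.01·1.1721 + 5.69·0.098524) / 1.2706 = 1.37 ×10⁻²¹ J.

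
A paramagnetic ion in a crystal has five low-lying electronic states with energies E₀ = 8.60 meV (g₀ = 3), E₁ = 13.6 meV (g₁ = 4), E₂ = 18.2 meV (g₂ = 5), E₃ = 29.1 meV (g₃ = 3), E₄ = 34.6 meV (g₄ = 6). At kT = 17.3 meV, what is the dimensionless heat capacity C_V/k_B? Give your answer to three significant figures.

0.240

Eᵢ/kT = 0.49711, 0.78613, 1.0520, 1.6821, 2.0000.
Z = Σ gᵢe^(−Eᵢ/kT) = 3·e^(−0.49711) + 4·e^(−0.78613) + 5·e^(−1.0520) + 3·e^(−1.6821) + 6·e^(−2.0000) = 1.8249 + 1.8224 + 1.7462 + 0.55795 + 0.81201 = 6.7635.
⟨E⟩ = 17.238 meV, ⟨E²⟩ = 368.90 meV².
C_V/k_B = (⟨E²⟩ − ⟨E⟩²)/(kT)² = (368.90 − 297.15)/299.29 = 0.240.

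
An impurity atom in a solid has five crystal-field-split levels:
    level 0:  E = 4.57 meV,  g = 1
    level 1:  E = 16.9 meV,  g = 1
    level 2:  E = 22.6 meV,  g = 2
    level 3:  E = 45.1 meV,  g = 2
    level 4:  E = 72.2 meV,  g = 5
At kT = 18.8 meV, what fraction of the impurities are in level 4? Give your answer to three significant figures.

Eᵢ/kT = 0.24309, 0.89894, 1.2021, 2.3989, 3.8404.
Z = Σ gᵢe^(−Eᵢ/kT) = 1·e^(−0.24309) + 1·e^(−0.89894) + 2·e^(−1.2021) + 2·e^(−2.3989) + 5·e^(−3.8404) = 0.78420 + 0.40700 + 0.60112 + 0.18164 + 0.10743 = 2.0814.
P₄ = g₄ e^(−E₄/kT) / Z = 0.10743/2.0814 = 0.0516.

0.0516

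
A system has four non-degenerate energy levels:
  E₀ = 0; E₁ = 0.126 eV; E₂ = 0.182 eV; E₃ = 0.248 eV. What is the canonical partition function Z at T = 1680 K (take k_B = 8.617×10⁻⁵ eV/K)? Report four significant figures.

Z = 1.884

k_BT = 8.617×10⁻⁵ × 1680 K = 0.144766 eV.
Eᵢ/kT = 0, 0.870370, 1.25720, 1.71311.
Z = Σ e^(−Eᵢ/kT) = e^(−0) + e^(−0.870370) + e^(−1.25720) + e^(−1.71311) = 1.00000 + 0.418797 + 0.284449 + 0.180304 = 1.88355.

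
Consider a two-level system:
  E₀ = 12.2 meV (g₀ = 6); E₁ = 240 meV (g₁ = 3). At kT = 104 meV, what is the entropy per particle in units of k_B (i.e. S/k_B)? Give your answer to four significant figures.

Eᵢ/kT = 0.117308, 2.30769.
Z = Σ gᵢe^(−Eᵢ/kT) = 6·e^(−0.117308) + 3·e^(−2.30769) = 5.33587 + 0.298472 = 5.63434.
⟨E⟩ = Σ EᵢPᵢ = 24.2674 meV.
S/k_B = ln Z + ⟨E⟩/kT = ln(5.63434) + 24.2674/104 = 1.72888 + 0.233340 = 1.962.

1.962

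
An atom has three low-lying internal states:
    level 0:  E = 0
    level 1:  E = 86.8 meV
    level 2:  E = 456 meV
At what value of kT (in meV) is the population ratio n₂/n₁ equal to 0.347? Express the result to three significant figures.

349 meV

n₂/n₁ = exp[−(E₂−E₁)/kT] = 0.347.
⇒ (E₂−E₁)/kT = ln(1/0.347) = ln(2.8818) = 1.0584.
kT = 369.2 meV / 1.0584 = 349 meV.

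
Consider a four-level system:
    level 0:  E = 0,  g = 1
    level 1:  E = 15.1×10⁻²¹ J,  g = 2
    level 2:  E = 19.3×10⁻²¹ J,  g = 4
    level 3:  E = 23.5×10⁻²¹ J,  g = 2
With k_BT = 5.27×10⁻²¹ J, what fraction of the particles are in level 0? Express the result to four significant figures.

Eᵢ/kT = 0, 2.86528, 3.66224, 4.45920.
Z = Σ gᵢe^(−Eᵢ/kT) = 1·e^(−0) + 2·e^(−2.86528) + 4·e^(−3.66224) + 2·e^(−4.45920) = 1.00000 + 0.113934 + 0.102700 + 0.0231432 = 1.23978.
P₀ = g₀ e^(−E₀/kT) / Z = 1.00000/1.23978 = 0.8066.

0.8066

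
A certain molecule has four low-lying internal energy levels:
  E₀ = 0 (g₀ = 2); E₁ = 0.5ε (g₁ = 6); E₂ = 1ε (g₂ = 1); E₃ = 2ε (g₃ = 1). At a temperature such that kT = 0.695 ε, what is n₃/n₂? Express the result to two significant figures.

0.24

n₃/n₂ = (g₃/g₂) exp[−(E₃−E₂)/kT] = (1/1) × exp(−(1ε)/(0.695ε)) = (1/1) × exp(-1.439) = 0.24.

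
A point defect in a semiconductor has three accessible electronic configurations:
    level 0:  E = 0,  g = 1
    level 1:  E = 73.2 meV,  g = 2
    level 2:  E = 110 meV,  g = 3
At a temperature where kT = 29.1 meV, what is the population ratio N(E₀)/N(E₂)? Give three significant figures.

n₀/n₂ = (g₀/g₂) exp[−(E₀−E₂)/kT] = (1/3) × exp(−(-110 meV)/(29.1 meV)) = (1/3) × exp(3.7801) = 14.6.

14.6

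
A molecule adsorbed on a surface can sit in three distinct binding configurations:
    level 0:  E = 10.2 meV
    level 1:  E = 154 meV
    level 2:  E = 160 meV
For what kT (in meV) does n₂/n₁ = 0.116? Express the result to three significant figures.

n₂/n₁ = exp[−(E₂−E₁)/kT] = 0.116.
⇒ (E₂−E₁)/kT = ln(1/0.116) = ln(8.6207) = 2.1542.
kT = 6 meV / 2.1542 = 2.79 meV.

2.79 meV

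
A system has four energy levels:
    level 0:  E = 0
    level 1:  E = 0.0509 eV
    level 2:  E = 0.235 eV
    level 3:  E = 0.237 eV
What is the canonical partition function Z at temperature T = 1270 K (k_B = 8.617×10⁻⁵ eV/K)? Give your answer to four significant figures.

k_BT = 8.617×10⁻⁵ × 1270 K = 0.109436 eV.
Eᵢ/kT = 0, 0.465112, 2.14737, 2.16565.
Z = Σ e^(−Eᵢ/kT) = e^(−0) + e^(−0.465112) + e^(−2.14737) + e^(−2.16565) = 1.00000 + 0.628065 + 0.116791 + 0.114675 = 1.85953.

Z = 1.860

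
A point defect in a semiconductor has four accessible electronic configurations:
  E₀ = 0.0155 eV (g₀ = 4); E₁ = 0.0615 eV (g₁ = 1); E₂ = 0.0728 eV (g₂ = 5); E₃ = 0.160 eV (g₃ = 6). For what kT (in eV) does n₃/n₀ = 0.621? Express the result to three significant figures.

0.164 eV

n₃/n₀ = (g₃/g₀) exp[−(E₃−E₀)/kT] = 0.621.
⇒ (E₃−E₀)/kT = ln((6/4)/0.621) = ln(2.4155) = 0.88191.
kT = 0.1445 eV / 0.88191 = 0.164 eV.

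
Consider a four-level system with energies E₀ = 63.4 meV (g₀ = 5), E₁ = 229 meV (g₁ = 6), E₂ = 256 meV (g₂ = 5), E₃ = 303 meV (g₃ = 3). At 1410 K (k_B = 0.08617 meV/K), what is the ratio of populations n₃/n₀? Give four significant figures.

0.08351

k_BT = 0.08617 × 1410 K = 121.500 meV.
n₃/n₀ = (g₃/g₀) exp[−(E₃−E₀)/kT] = (3/5) × exp(−(239.6 meV)/(121.500 meV)) = (3/5) × exp(-1.97202) = 0.08351.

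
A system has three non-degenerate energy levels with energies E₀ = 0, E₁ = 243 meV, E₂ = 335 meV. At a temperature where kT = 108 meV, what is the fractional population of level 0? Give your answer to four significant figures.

0.8693

Eᵢ/kT = 0, 2.25000, 3.10185.
Z = Σ e^(−Eᵢ/kT) = e^(−0) + e^(−2.25000) + e^(−3.10185) = 1.00000 + 0.105399 + 0.0449659 = 1.15036.
P₀ = e^(−E₀/kT) / Z = 1.00000/1.15036 = 0.8693.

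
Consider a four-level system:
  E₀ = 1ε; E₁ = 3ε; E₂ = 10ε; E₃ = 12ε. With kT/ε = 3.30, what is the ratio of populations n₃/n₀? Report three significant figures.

0.0357

n₃/n₀ = exp[−(E₃−E₀)/kT] = exp(−(11ε)/(3.30ε)) = exp(-3.3333) = 0.0357.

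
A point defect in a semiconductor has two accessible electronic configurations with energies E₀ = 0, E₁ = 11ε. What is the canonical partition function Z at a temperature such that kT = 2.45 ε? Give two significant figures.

Z = 1.0

Eᵢ/kT = 0, 4.490.
Z = Σ e^(−Eᵢ/kT) = e^(−0) + e^(−4.490) = 1.000 + 0.01122 = 1.011.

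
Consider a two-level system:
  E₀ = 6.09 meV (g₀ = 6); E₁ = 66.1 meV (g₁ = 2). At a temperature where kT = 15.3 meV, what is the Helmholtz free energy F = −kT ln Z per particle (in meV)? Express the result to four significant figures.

-21.42 meV

Eᵢ/kT = 0.398039, 4.32026.
Z = Σ gᵢe^(−Eᵢ/kT) = 6·e^(−0.398039) + 2·e^(−4.32026) = 4.02982 + 0.0265929 = 4.05641.
F = −kT ln Z = −15.3 × ln(4.05641) = −15.3 × 1.40030 = -21.42 meV.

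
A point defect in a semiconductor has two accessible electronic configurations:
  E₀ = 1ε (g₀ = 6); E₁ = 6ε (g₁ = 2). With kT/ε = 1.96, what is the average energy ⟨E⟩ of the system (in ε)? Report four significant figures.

Eᵢ/kT = 0.510204, 3.06122.
Z = Σ gᵢe^(−Eᵢ/kT) = 6·e^(−0.510204) + 2·e^(−3.06122) = 3.60224 + 0.0936611 = 3.69590.
⟨E⟩ = Σ Eᵢ gᵢe^(−Eᵢ/kT) / Z = (1·3.60224 + 6·0.0936611) / 3.69590 = 1.127 ε.

1.127 ε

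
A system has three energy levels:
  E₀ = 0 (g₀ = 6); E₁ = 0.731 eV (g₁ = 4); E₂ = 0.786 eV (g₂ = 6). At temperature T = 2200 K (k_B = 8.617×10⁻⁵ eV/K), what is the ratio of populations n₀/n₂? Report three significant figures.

k_BT = 8.617×10⁻⁵ × 2200 K = 0.18957 eV.
n₀/n₂ = (g₀/g₂) exp[−(E₀−E₂)/kT] = (6/6) × exp(−(-0.786 eV)/(0.18957 eV)) = (6/6) × exp(4.1462) = 63.2.

63.2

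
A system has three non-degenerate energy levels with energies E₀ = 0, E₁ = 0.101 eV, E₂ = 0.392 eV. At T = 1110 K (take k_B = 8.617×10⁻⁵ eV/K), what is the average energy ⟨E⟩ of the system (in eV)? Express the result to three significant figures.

0.0305 eV

k_BT = 8.617×10⁻⁵ × 1110 K = 0.095649 eV.
Eᵢ/kT = 0, 1.0559, 4.0983.
Z = Σ e^(−Eᵢ/kT) = e^(−0) + e^(−1.0559) + e^(−4.0983) = 1.0000 + 0.34788 + 0.016601 = 1.3645.
⟨E⟩ = Σ Eᵢ e^(−Eᵢ/kT) / Z = (0·1.0000 + 0.101·0.34788 + 0.392·0.016601) / 1.3645 = 0.0305 eV.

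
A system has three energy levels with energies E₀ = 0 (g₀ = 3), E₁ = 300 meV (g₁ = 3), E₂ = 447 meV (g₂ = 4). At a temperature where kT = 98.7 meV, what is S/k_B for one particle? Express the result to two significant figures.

1.4

Eᵢ/kT = 0, 3.040, 4.529.
Z = Σ gᵢe^(−Eᵢ/kT) = 3·e^(−0) + 3·e^(−3.040) + 4·e^(−4.529) = 3.000 + 0.1435 + 0.04317 = 3.187.
⟨E⟩ = Σ EᵢPᵢ = 19.56 meV.
S/k_B = ln Z + ⟨E⟩/kT = ln(3.187) + 19.56/98.7 = 1.159 + 0.1982 = 1.4.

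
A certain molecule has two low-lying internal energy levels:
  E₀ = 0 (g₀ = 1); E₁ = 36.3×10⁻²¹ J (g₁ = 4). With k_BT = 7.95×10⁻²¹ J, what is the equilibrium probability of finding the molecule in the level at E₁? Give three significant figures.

0.0399

Eᵢ/kT = 0, 4.5660.
Z = Σ gᵢe^(−Eᵢ/kT) = 1·e^(−0) + 4·e^(−4.5660) = 1.0000 + 0.041598 = 1.0416.
P₁ = g₁ e^(−E₁/kT) / Z = 0.041598/1.0416 = 0.0399.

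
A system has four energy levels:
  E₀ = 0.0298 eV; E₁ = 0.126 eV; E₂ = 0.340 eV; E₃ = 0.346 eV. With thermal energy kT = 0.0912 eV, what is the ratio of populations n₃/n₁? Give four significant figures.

n₃/n₁ = exp[−(E₃−E₁)/kT] = exp(−(0.220 eV)/(0.0912 eV)) = exp(-2.41228) = 0.08961.

0.08961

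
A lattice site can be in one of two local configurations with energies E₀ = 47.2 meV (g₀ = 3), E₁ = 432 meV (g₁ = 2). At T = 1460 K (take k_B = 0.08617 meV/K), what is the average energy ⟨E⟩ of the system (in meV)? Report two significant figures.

k_BT = 0.08617 × 1460 K = 125.8 meV.
Eᵢ/kT = 0.3752, 3.434.
Z = Σ gᵢe^(−Eᵢ/kT) = 3·e^(−0.3752) + 2·e^(−3.434) = 2.061 + 0.06452 = 2.126.
⟨E⟩ = Σ Eᵢ gᵢe^(−Eᵢ/kT) / Z = (47.2·2.061 + 432·0.06452) / 2.126 = 59 meV.

59 meV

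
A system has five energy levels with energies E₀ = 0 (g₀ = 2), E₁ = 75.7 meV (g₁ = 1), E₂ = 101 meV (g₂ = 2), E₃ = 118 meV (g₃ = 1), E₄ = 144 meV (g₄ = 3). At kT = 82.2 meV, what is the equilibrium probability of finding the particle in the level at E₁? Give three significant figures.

0.106

Eᵢ/kT = 0, 0.92092, 1.2287, 1.4355, 1.7518.
Z = Σ gᵢe^(−Eᵢ/kT) = 2·e^(−0) + 1·e^(−0.92092) + 2·e^(−1.2287) + 1·e^(−1.4355) + 3·e^(−1.7518) = 2.0000 + 0.39815 + 0.58535 + 0.23800 + 0.52038 = 3.7419.
P₁ = g₁ e^(−E₁/kT) / Z = 0.39815/3.7419 = 0.106.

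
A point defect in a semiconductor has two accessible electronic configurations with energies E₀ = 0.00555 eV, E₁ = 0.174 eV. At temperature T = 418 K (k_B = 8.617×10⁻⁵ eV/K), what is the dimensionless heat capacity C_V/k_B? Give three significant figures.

0.200

k_BT = 8.617×10⁻⁵ × 418 K = 0.036019 eV.
Eᵢ/kT = 0.15409, 4.8308.
Z = Σ e^(−Eᵢ/kT) = e^(−0.15409) + e^(−4.8308) = 0.85719 + 0.0079801 = 0.86517.
⟨E⟩ = 0.0071037 eV, ⟨E²⟩ = 0.00030978 eV².
C_V/k_B = (⟨E²⟩ − ⟨E⟩²)/(kT)² = (0.00030978 − 0.000050463)/0.0012974 = 0.200.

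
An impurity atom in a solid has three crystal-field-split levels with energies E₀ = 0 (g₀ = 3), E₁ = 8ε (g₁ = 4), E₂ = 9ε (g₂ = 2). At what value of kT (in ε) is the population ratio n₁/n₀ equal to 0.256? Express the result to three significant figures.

n₁/n₀ = (g₁/g₀) exp[−(E₁−E₀)/kT] = 0.256.
⇒ (E₁−E₀)/kT = ln((4/3)/0.256) = ln(5.2083) = 1.6503.
kT = 8ε / 1.6503 = 4.85 ε.

4.85 ε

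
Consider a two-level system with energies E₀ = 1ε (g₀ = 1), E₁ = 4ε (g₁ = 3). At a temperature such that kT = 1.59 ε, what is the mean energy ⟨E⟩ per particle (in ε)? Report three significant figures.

1.94 ε

Eᵢ/kT = 0.62893, 2.5157.
Z = Σ gᵢe^(−Eᵢ/kT) = 1·e^(−0.62893) + 3·e^(−2.5157) = 0.53316 + 0.24242 = 0.77558.
⟨E⟩ = Σ Eᵢ gᵢe^(−Eᵢ/kT) / Z = (1·0.53316 + 4·0.24242) / 0.77558 = 1.94 ε.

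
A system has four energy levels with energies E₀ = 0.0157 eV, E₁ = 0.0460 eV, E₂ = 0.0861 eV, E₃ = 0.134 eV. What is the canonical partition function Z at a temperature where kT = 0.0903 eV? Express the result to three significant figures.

Z = 2.05

Eᵢ/kT = 0.17386, 0.50941, 0.95349, 1.4839.
Z = Σ e^(−Eᵢ/kT) = e^(−0.17386) + e^(−0.50941) + e^(−0.95349) + e^(−1.4839) = 0.84041 + 0.60085 + 0.38539 + 0.22675 = 2.0534.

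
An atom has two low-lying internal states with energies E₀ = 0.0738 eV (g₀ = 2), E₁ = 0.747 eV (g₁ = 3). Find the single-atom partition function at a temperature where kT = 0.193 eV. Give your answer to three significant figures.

Z = 1.43

Eᵢ/kT = 0.38238, 3.8705.
Z = Σ gᵢe^(−Eᵢ/kT) = 2·e^(−0.38238) + 3·e^(−3.8705) = 1.3645 + 0.062544 = 1.4270.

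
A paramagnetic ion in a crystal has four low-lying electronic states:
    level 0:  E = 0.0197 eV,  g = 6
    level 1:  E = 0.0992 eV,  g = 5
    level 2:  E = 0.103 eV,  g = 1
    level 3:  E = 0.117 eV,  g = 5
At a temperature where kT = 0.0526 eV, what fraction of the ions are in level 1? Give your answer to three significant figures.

Eᵢ/kT = 0.37452, 1.8859, 1.9582, 2.2243.
Z = Σ gᵢe^(−Eᵢ/kT) = 6·e^(−0.37452) + 5·e^(−1.8859) + 1·e^(−1.9582) + 5·e^(−2.2243) = 4.1257 + 0.75846 + 0.14111 + 0.54072 = 5.5660.
P₁ = g₁ e^(−E₁/kT) / Z = 0.75846/5.5660 = 0.136.

0.136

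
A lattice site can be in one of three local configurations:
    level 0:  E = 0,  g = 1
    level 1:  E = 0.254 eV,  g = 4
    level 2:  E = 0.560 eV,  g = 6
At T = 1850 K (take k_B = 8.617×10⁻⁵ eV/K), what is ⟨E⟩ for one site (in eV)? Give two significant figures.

k_BT = 8.617×10⁻⁵ × 1850 K = 0.1594 eV.
Eᵢ/kT = 0, 1.593, 3.513.
Z = Σ gᵢe^(−Eᵢ/kT) = 1·e^(−0) + 4·e^(−1.593) + 6·e^(−3.513) = 1.000 + 0.8133 + 0.1788 = 1.992.
⟨E⟩ = Σ Eᵢ gᵢe^(−Eᵢ/kT) / Z = (0·1.000 + 0.254·0.8133 + 0.560·0.1788) / 1.992 = 0.15 eV.

0.15 eV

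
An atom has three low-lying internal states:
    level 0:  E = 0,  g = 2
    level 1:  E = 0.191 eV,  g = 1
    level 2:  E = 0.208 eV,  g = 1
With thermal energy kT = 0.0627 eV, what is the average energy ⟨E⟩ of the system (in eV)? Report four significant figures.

Eᵢ/kT = 0, 3.04625, 3.31738.
Z = Σ gᵢe^(−Eᵢ/kT) = 2·e^(−0) + 1·e^(−3.04625) + 1·e^(−3.31738) = 2.00000 + 0.0475369 + 0.0362477 = 2.08378.
⟨E⟩ = Σ Eᵢ gᵢe^(−Eᵢ/kT) / Z = (0·2.00000 + 0.191·0.0475369 + 0.208·0.0362477) / 2.08378 = 0.007975 eV.

0.007975 eV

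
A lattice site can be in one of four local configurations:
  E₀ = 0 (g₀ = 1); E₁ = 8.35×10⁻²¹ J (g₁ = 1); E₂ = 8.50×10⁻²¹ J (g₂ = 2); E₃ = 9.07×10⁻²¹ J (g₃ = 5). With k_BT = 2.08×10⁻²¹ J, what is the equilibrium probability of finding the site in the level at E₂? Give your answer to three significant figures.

Eᵢ/kT = 0, 4.0144, 4.0865, 4.3606.
Z = Σ gᵢe^(−Eᵢ/kT) = 1·e^(−0) + 1·e^(−4.0144) + 2·e^(−4.0865) + 5·e^(−4.3606) = 1.0000 + 0.018054 + 0.033596 + 0.063854 = 1.1155.
P₂ = g₂ e^(−E₂/kT) / Z = 0.033596/1.1155 = 0.0301.

0.0301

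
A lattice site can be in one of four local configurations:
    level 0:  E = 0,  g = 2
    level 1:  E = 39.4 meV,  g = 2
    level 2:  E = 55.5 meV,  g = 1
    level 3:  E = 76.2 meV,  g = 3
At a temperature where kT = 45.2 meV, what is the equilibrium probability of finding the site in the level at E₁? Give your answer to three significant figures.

Eᵢ/kT = 0, 0.87168, 1.2279, 1.6858.
Z = Σ gᵢe^(−Eᵢ/kT) = 2·e^(−0) + 2·e^(−0.87168) + 1·e^(−1.2279) + 3·e^(−1.6858) = 2.0000 + 0.83650 + 0.29291 + 0.55589 = 3.6853.
P₁ = g₁ e^(−E₁/kT) / Z = 0.83650/3.6853 = 0.227.

0.227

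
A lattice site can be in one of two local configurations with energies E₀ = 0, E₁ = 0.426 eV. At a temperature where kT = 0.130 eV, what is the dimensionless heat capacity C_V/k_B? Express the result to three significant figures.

Eᵢ/kT = 0, 3.2769.
Z = Σ e^(−Eᵢ/kT) = e^(−0) + e^(−3.2769) = 1.0000 + 0.037745 = 1.0377.
⟨E⟩ = 0.015495 eV, ⟨E²⟩ = 0.0066010 eV².
C_V/k_B = (⟨E²⟩ − ⟨E⟩²)/(kT)² = (0.0066010 − 0.00024010)/0.016900 = 0.376.

0.376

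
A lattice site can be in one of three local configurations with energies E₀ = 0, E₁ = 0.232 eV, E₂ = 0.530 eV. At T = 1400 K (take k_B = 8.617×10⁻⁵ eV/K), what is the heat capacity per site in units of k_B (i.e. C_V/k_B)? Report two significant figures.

k_BT = 8.617×10⁻⁵ × 1400 K = 0.1206 eV.
Eᵢ/kT = 0, 1.924, 4.395.
Z = Σ e^(−Eᵢ/kT) = e^(−0) + e^(−1.924) + e^(−4.395) = 1.000 + 0.1460 + 0.01234 = 1.158.
⟨E⟩ = 0.03490 eV, ⟨E²⟩ = 0.009779 eV².
C_V/k_B = (⟨E²⟩ − ⟨E⟩²)/(kT)² = (0.009779 − 0.001218)/0.01454 = 0.59.

0.59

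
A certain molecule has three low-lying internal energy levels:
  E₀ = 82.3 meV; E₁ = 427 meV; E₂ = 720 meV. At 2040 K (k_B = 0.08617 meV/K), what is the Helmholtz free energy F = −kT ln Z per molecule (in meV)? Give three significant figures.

55.1 meV

k_BT = 0.08617 × 2040 K = 175.79 meV.
Eᵢ/kT = 0.46817, 2.4290, 4.0958.
Z = Σ e^(−Eᵢ/kT) = e^(−0.46817) + e^(−2.4290) + e^(−4.0958) = 0.62615 + 0.088125 + 0.016642 = 0.73092.
F = −kT ln Z = −175.79 × ln(0.73092) = −175.79 × -0.31345 = 55.1 meV.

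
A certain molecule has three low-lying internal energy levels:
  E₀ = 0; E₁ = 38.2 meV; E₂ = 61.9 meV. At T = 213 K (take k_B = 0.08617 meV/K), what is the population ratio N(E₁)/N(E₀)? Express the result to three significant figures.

0.125

k_BT = 0.08617 × 213 K = 18.354 meV.
n₁/n₀ = exp[−(E₁−E₀)/kT] = exp(−(38.2 meV)/(18.354 meV)) = exp(-2.0813) = 0.125.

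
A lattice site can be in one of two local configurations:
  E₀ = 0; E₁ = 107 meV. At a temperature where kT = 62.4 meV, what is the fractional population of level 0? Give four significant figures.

Eᵢ/kT = 0, 1.71474.
Z = Σ e^(−Eᵢ/kT) = e^(−0) + e^(−1.71474) = 1.00000 + 0.180011 = 1.18001.
P₀ = e^(−E₀/kT) / Z = 1.00000/1.18001 = 0.8475.

0.8475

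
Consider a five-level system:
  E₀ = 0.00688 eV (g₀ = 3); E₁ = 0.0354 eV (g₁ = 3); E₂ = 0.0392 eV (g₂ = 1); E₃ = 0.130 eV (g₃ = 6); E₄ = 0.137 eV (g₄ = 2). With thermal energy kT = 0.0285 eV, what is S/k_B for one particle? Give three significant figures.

Eᵢ/kT = 0.24140, 1.2421, 1.3754, 4.5614, 4.8070.
Z = Σ gᵢe^(−Eᵢ/kT) = 3·e^(−0.24140) + 3·e^(−1.2421) + 1·e^(−1.3754) + 6·e^(−4.5614) + 2·e^(−4.8070) = 2.3566 + 0.86633 + 0.25274 + 0.062685 + 0.016345 = 3.5547.
⟨E⟩ = Σ EᵢPᵢ = 0.018898 eV.
S/k_B = ln Z + ⟨E⟩/kT = ln(3.5547) + 0.018898/0.0285 = 1.2683 + 0.66309 = 1.93.

1.93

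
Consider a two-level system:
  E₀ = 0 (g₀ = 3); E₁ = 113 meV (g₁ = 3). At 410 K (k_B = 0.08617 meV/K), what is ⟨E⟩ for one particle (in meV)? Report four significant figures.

4.432 meV

k_BT = 0.08617 × 410 K = 35.3297 meV.
Eᵢ/kT = 0, 3.19844.
Z = Σ gᵢe^(−Eᵢ/kT) = 3·e^(−0) + 3·e^(−3.19844) = 3.00000 + 0.122478 = 3.12248.
⟨E⟩ = Σ Eᵢ gᵢe^(−Eᵢ/kT) / Z = (0·3.00000 + 113·0.122478) / 3.12248 = 4.432 meV.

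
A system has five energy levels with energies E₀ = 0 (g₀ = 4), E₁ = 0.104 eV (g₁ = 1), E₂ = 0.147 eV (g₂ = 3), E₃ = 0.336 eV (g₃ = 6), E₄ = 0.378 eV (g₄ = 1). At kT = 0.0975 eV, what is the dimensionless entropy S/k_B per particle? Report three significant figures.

Eᵢ/kT = 0, 1.0667, 1.5077, 3.4462, 3.8769.
Z = Σ gᵢe^(−Eᵢ/kT) = 4·e^(−0) + 1·e^(−1.0667) + 3·e^(−1.5077) + 6·e^(−3.4462) + 1·e^(−3.8769) = 4.0000 + 0.34414 + 0.66426 + 0.19120 + 0.020715 = 5.2203.
⟨E⟩ = Σ EᵢPᵢ = 0.039368 eV.
S/k_B = ln Z + ⟨E⟩/kT = ln(5.2203) + 0.039368/0.0975 = 1.6526 + 0.40377 = 2.06.

2.06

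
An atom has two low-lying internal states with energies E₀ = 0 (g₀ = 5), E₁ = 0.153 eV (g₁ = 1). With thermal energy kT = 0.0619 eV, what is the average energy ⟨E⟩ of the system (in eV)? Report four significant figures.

Eᵢ/kT = 0, 2.47173.
Z = Σ gᵢe^(−Eᵢ/kT) = 5·e^(−0) + 1·e^(−2.47173) = 5.00000 + 0.0844387 = 5.08444.
⟨E⟩ = Σ Eᵢ gᵢe^(−Eᵢ/kT) / Z = (0·5.00000 + 0.153·0.0844387) / 5.08444 = 0.002541 eV.

0.002541 eV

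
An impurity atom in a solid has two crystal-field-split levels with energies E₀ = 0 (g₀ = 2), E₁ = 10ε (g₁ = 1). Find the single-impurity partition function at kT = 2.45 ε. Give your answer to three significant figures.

Z = 2.02

Eᵢ/kT = 0, 4.0816.
Z = Σ gᵢe^(−Eᵢ/kT) = 2·e^(−0) + 1·e^(−4.0816) = 2.0000 + 0.016880 = 2.0169.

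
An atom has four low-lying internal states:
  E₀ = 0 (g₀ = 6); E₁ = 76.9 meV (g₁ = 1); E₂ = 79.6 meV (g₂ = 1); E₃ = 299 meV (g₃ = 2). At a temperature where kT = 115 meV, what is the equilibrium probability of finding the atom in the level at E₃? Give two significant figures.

Eᵢ/kT = 0, 0.6687, 0.6922, 2.600.
Z = Σ gᵢe^(−Eᵢ/kT) = 6·e^(−0) + 1·e^(−0.6687) + 1·e^(−0.6922) + 2·e^(−2.600) = 6.000 + 0.5124 + 0.5005 + 0.1485 = 7.161.
P₃ = g₃ e^(−E₃/kT) / Z = 0.1485/7.161 = 0.021.

0.021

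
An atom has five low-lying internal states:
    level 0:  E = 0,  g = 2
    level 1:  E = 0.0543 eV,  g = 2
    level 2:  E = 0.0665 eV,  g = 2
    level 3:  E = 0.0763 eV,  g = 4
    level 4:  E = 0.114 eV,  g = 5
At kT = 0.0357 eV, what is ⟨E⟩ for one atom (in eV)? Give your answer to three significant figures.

Eᵢ/kT = 0, 1.5210, 1.8627, 2.1373, 3.1933.
Z = Σ gᵢe^(−Eᵢ/kT) = 2·e^(−0) + 2·e^(−1.5210) + 2·e^(−1.8627) + 4·e^(−2.1373) + 5·e^(−3.1933) = 2.0000 + 0.43699 + 0.31051 + 0.47189 + 0.20518 = 3.4246.
⟨E⟩ = Σ Eᵢ gᵢe^(−Eᵢ/kT) / Z = (0·2.0000 + 0.0543·0.43699 + 0.0665·0.31051 + 0.0763·0.47189 + 0.114·0.20518) / 3.4246 = 0.0303 eV.

0.0303 eV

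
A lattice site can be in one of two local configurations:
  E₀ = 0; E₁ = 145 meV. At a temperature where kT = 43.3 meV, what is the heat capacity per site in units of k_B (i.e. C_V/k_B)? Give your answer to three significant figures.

0.368

Eᵢ/kT = 0, 3.3487.
Z = Σ e^(−Eᵢ/kT) = e^(−0) + e^(−3.3487) = 1.0000 + 0.035130 = 1.0351.
⟨E⟩ = 4.9211 meV, ⟨E²⟩ = 713.56 meV².
C_V/k_B = (⟨E²⟩ − ⟨E⟩²)/(kT)² = (713.56 − 24.217)/1874.9 = 0.368.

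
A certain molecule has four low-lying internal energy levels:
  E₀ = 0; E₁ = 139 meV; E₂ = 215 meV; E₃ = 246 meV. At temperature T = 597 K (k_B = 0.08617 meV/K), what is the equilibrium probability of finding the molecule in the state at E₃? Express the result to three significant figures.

k_BT = 0.08617 × 597 K = 51.443 meV.
Eᵢ/kT = 0, 2.7020, 4.1794, 4.7820.
Z = Σ e^(−Eᵢ/kT) = e^(−0) + e^(−2.7020) + e^(−4.1794) + e^(−4.7820) = 1.0000 + 0.067071 + 0.015308 + 0.0083792 = 1.0908.
P₃ = e^(−E₃/kT) / Z = 0.0083792/1.0908 = 0.00768.

0.00768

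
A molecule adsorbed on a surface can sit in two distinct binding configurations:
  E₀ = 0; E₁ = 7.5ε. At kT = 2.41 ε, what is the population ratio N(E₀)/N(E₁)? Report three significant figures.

22.5

n₀/n₁ = exp[−(E₀−E₁)/kT] = exp(−(-7.5ε)/(2.41ε)) = exp(3.1120) = 22.5.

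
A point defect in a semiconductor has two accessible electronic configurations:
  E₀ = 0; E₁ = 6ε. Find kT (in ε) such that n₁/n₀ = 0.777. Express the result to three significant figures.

n₁/n₀ = exp[−(E₁−E₀)/kT] = 0.777.
⇒ (E₁−E₀)/kT = ln(1/0.777) = ln(1.2870) = 0.25231.
kT = 6ε / 0.25231 = 23.8 ε.

23.8 ε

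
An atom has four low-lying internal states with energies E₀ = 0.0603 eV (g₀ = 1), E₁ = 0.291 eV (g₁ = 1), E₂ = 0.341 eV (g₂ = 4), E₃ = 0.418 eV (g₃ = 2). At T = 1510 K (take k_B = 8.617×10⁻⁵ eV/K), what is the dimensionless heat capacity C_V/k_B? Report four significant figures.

k_BT = 8.617×10⁻⁵ × 1510 K = 0.130117 eV.
Eᵢ/kT = 0.463429, 2.23645, 2.62072, 3.21249.
Z = Σ gᵢe^(−Eᵢ/kT) = 1·e^(−0.463429) + 1·e^(−2.23645) + 4·e^(−2.62072) + 2·e^(−3.21249) = 0.629123 + 0.106837 + 0.291002 + 0.0805125 = 1.10747.
⟨E⟩ = 0.182318 eV, ⟨E²⟩ = 0.0534914 eV².
C_V/k_B = (⟨E²⟩ − ⟨E⟩²)/(kT)² = (0.0534914 − 0.0332399)/0.0169304 = 1.196.

1.196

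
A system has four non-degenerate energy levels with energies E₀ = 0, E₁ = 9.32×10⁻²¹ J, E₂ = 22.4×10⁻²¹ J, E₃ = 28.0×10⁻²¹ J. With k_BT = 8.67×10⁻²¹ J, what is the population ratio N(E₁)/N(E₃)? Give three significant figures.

8.62

n₁/n₃ = exp[−(E₁−E₃)/kT] = exp(−(-18.68 ×10⁻²¹ J)/(8.67 ×10⁻²¹ J)) = exp(2.1546) = 8.62.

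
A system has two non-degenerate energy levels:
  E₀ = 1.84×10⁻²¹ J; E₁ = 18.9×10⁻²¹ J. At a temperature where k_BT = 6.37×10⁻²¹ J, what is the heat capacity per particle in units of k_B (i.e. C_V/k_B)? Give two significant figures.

0.43

Eᵢ/kT = 0.2889, 2.967.
Z = Σ e^(−Eᵢ/kT) = e^(−0.2889) + e^(−2.967) = 0.7491 + 0.05146 = 0.8006.
⟨E⟩ = 2.936, ⟨E²⟩ = 26.13.
C_V/k_B = (⟨E²⟩ − ⟨E⟩²)/(kT)² = (26.13 − 8.620)/40.58 = 0.43.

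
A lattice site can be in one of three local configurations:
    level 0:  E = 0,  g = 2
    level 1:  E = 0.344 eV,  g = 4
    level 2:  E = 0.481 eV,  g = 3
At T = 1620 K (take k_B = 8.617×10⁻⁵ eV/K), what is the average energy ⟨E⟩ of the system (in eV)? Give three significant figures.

k_BT = 8.617×10⁻⁵ × 1620 K = 0.13960 eV.
Eᵢ/kT = 0, 2.4642, 3.4456.
Z = Σ gᵢe^(−Eᵢ/kT) = 2·e^(−0) + 4·e^(−2.4642) + 3·e^(−3.4456) = 2.0000 + 0.34031 + 0.095657 = 2.4360.
⟨E⟩ = Σ Eᵢ gᵢe^(−Eᵢ/kT) / Z = (0·2.0000 + 0.344·0.34031 + 0.481·0.095657) / 2.4360 = 0.0669 eV.

0.0669 eV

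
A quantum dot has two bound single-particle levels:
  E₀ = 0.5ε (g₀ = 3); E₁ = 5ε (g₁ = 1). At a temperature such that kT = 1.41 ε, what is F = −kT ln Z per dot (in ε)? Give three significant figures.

-1.07 ε

Eᵢ/kT = 0.35461, 3.5461.
Z = Σ gᵢe^(−Eᵢ/kT) = 3·e^(−0.35461) + 1·e^(−3.5461) = 2.1043 + 0.028837 = 2.1331.
F = −kT ln Z = −1.41 × ln(2.1331) = −1.41 × 0.75758 = -1.07 ε.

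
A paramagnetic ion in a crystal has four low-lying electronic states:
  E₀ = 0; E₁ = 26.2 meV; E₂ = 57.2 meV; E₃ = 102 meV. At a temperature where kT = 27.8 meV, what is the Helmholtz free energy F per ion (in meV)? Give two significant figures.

-12 meV

Eᵢ/kT = 0, 0.9424, 2.058, 3.669.
Z = Σ e^(−Eᵢ/kT) = e^(−0) + e^(−0.9424) + e^(−2.058) + e^(−3.669) = 1.000 + 0.3897 + 0.1277 + 0.02550 = 1.543.
F = −kT ln Z = −27.8 × ln(1.543) = −27.8 × 0.4337 = -12 meV.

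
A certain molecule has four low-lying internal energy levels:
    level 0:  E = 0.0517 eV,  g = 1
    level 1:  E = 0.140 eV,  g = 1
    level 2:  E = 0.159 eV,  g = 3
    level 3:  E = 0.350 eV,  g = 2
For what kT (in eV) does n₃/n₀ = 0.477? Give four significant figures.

n₃/n₀ = (g₃/g₀) exp[−(E₃−E₀)/kT] = 0.477.
⇒ (E₃−E₀)/kT = ln((2/1)/0.477) = ln(4.19287) = 1.43339.
kT = 0.2983 eV / 1.43339 = 0.2081 eV.

0.2081 eV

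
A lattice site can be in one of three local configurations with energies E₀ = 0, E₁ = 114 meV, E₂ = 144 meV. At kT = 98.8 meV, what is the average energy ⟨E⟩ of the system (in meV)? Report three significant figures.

Eᵢ/kT = 0, 1.1538, 1.4575.
Z = Σ e^(−Eᵢ/kT) = e^(−0) + e^(−1.1538) + e^(−1.4575) = 1.0000 + 0.31544 + 0.23282 = 1.5483.
⟨E⟩ = Σ Eᵢ e^(−Eᵢ/kT) / Z = (0·1.0000 + 114·0.31544 + 144·0.23282) / 1.5483 = 44.9 meV.

44.9 meV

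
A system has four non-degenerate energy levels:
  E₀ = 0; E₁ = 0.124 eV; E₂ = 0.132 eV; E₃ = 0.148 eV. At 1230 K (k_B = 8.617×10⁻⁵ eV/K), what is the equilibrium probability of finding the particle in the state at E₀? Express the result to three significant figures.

k_BT = 8.617×10⁻⁵ × 1230 K = 0.10599 eV.
Eᵢ/kT = 0, 1.1699, 1.2454, 1.3964.
Z = Σ e^(−Eᵢ/kT) = e^(−0) + e^(−1.1699) + e^(−1.2454) + e^(−1.3964) = 1.0000 + 0.31040 + 0.28783 + 0.24749 = 1.8457.
P₀ = e^(−E₀/kT) / Z = 1.0000/1.8457 = 0.542.

0.542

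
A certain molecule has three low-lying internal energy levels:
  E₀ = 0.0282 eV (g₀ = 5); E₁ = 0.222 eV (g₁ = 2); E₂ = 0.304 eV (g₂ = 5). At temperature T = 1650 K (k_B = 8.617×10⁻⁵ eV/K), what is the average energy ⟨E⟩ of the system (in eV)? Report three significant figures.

k_BT = 8.617×10⁻⁵ × 1650 K = 0.14218 eV.
Eᵢ/kT = 0.19834, 1.5614, 2.1381.
Z = Σ gᵢe^(−Eᵢ/kT) = 5·e^(−0.19834) + 2·e^(−1.5614) + 5·e^(−2.1381) = 4.1005 + 0.41968 + 0.58939 = 5.1096.
⟨E⟩ = Σ Eᵢ gᵢe^(−Eᵢ/kT) / Z = (0.0282·4.1005 + 0.222·0.41968 + 0.304·0.58939) / 5.1096 = 0.0759 eV.

0.0759 eV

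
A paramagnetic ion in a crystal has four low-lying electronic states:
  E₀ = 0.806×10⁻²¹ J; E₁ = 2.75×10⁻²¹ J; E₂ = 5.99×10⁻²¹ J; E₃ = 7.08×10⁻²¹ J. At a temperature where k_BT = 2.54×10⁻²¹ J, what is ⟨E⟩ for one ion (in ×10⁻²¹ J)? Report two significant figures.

2.1 ×10⁻²¹ J

Eᵢ/kT = 0.3173, 1.083, 2.358, 2.787.
Z = Σ e^(−Eᵢ/kT) = e^(−0.3173) + e^(−1.083) + e^(−2.358) + e^(−2.787) = 0.7281 + 0.3386 + 0.09461 + 0.06161 = 1.223.
⟨E⟩ = Σ Eᵢ e^(−Eᵢ/kT) / Z = (0.806·0.7281 + 2.75·0.3386 + 5.99·0.09461 + 7.08·0.06161) / 1.223 = 2.1 ×10⁻²¹ J.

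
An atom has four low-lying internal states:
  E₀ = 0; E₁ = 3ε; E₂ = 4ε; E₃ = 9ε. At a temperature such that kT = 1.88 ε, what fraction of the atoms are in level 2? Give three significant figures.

Eᵢ/kT = 0, 1.5957, 2.1277, 4.7872.
Z = Σ e^(−Eᵢ/kT) = e^(−0) + e^(−1.5957) + e^(−2.1277) + e^(−4.7872) = 1.0000 + 0.20277 + 0.11911 + 0.0083358 = 1.3302.
P₂ = e^(−E₂/kT) / Z = 0.11911/1.3302 = 0.0895.

0.0895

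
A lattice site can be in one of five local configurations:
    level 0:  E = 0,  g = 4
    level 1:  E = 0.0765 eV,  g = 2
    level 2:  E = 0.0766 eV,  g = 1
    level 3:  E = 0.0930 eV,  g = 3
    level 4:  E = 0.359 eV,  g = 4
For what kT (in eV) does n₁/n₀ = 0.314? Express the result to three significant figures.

n₁/n₀ = (g₁/g₀) exp[−(E₁−E₀)/kT] = 0.314.
⇒ (E₁−E₀)/kT = ln((2/4)/0.314) = ln(1.5924) = 0.46524.
kT = 0.0765 eV / 0.46524 = 0.164 eV.

0.164 eV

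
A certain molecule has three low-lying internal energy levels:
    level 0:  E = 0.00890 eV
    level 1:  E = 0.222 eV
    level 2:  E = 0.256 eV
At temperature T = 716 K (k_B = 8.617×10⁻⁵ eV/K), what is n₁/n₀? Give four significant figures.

k_BT = 8.617×10⁻⁵ × 716 K = 0.0616977 eV.
n₁/n₀ = exp[−(E₁−E₀)/kT] = exp(−(0.21310 eV)/(0.0616977 eV)) = exp(-3.45394) = 0.03162.

0.03162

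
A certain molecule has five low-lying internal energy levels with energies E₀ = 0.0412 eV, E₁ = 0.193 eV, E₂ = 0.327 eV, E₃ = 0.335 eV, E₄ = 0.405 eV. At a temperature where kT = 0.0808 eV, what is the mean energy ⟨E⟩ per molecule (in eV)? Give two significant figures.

Eᵢ/kT = 0.5099, 2.389, 4.047, 4.146, 5.012.
Z = Σ e^(−Eᵢ/kT) = e^(−0.5099) + e^(−2.389) + e^(−4.047) + e^(−4.146) + e^(−5.012) = 0.6006 + 0.09172 + 0.01747 + 0.01583 + 0.006658 = 0.7323.
⟨E⟩ = Σ Eᵢ e^(−Eᵢ/kT) / Z = (0.0412·0.6006 + 0.193·0.09172 + 0.327·0.01747 + 0.335·0.01583 + 0.405·0.006658) / 0.7323 = 0.077 eV.

0.077 eV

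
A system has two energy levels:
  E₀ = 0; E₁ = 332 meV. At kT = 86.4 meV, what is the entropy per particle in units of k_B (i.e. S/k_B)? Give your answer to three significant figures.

Eᵢ/kT = 0, 3.8426.
Z = Σ e^(−Eᵢ/kT) = e^(−0) + e^(−3.8426) = 1.0000 + 0.021438 = 1.0214.
⟨E⟩ = Σ EᵢPᵢ = 6.9683 meV.
S/k_B = ln Z + ⟨E⟩/kT = ln(1.0214) + 6.9683/86.4 = 0.021174 + 0.080652 = 0.102.

0.102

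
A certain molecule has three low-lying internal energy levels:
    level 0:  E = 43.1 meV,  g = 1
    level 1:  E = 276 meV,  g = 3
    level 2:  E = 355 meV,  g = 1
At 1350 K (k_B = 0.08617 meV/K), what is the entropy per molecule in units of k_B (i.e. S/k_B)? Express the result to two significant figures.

1.1

k_BT = 0.08617 × 1350 K = 116.3 meV.
Eᵢ/kT = 0.3706, 2.373, 3.052.
Z = Σ gᵢe^(−Eᵢ/kT) = 1·e^(−0.3706) + 3·e^(−2.373) + 1·e^(−3.052) = 0.6903 + 0.2796 + 0.04726 = 1.017.
⟨E⟩ = Σ EᵢPᵢ = 121.6 meV.
S/k_B = ln Z + ⟨E⟩/kT = ln(1.017) + 121.6/116.3 = 0.01686 + 1.046 = 1.1.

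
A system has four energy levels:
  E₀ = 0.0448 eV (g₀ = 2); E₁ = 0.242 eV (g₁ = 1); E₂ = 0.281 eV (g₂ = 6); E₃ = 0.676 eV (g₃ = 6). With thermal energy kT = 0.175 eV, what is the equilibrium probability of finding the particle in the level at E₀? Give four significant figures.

Eᵢ/kT = 0.256000, 1.38286, 1.60571, 3.86286.
Z = Σ gᵢe^(−Eᵢ/kT) = 2·e^(−0.256000) + 1·e^(−1.38286) + 6·e^(−1.60571) + 6·e^(−3.86286) = 1.54828 + 0.250860 + 1.20448 + 0.126047 = 3.12967.
P₀ = g₀ e^(−E₀/kT) / Z = 1.54828/3.12967 = 0.4947.

0.4947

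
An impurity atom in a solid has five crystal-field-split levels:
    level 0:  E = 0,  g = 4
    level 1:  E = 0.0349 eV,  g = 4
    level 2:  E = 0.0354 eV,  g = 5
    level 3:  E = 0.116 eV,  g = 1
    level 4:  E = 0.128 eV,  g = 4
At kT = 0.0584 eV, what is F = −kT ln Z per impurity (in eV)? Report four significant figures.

Eᵢ/kT = 0, 0.597603, 0.606164, 1.98630, 2.19178.
Z = Σ gᵢe^(−Eᵢ/kT) = 4·e^(−0) + 4·e^(−0.597603) + 5·e^(−0.606164) + 1·e^(−1.98630) + 4·e^(−2.19178) = 4.00000 + 2.20051 + 2.72720 + 0.137202 + 0.446871 = 9.51178.
F = −kT ln Z = −0.0584 × ln(9.51178) = −0.0584 × 2.25253 = -0.1315 eV.

-0.1315 eV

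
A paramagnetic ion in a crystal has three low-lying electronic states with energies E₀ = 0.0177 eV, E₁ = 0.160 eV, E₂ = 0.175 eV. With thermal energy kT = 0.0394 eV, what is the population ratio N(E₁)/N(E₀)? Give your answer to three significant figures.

0.0270

n₁/n₀ = exp[−(E₁−E₀)/kT] = exp(−(0.1423 eV)/(0.0394 eV)) = exp(-3.6117) = 0.0270.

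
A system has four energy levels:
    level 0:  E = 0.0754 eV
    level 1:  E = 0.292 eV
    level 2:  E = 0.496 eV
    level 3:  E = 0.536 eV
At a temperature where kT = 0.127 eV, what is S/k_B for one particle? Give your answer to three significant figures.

Eᵢ/kT = 0.59370, 2.2992, 3.9055, 4.2205.
Z = Σ e^(−Eᵢ/kT) = e^(−0.59370) + e^(−2.2992) + e^(−3.9055) + e^(−4.2205) = 0.55228 + 0.10034 + 0.020131 + 0.014691 = 0.68744.
⟨E⟩ = Σ EᵢPᵢ = 0.12918 eV.
S/k_B = ln Z + ⟨E⟩/kT = ln(0.68744) + 0.12918/0.127 = -0.37478 + 1.0172 = 0.642.

0.642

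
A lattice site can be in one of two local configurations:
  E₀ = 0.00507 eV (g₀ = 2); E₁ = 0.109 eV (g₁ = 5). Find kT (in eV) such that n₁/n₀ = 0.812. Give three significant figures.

n₁/n₀ = (g₁/g₀) exp[−(E₁−E₀)/kT] = 0.812.
⇒ (E₁−E₀)/kT = ln((5/2)/0.812) = ln(3.0788) = 1.1245.
kT = 0.10393 eV / 1.1245 = 0.0924 eV.

0.0924 eV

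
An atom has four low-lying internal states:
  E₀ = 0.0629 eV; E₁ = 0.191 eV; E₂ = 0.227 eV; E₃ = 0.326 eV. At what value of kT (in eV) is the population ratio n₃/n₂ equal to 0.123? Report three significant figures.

0.0472 eV

n₃/n₂ = exp[−(E₃−E₂)/kT] = 0.123.
⇒ (E₃−E₂)/kT = ln(1/0.123) = ln(8.1301) = 2.0956.
kT = 0.099 eV / 2.0956 = 0.0472 eV.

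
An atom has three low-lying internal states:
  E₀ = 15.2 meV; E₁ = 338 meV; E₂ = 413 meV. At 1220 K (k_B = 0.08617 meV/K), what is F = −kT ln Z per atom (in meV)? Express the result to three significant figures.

8.17 meV

k_BT = 0.08617 × 1220 K = 105.13 meV.
Eᵢ/kT = 0.14458, 3.2151, 3.9285.
Z = Σ e^(−Eᵢ/kT) = e^(−0.14458) + e^(−3.2151) + e^(−3.9285) = 0.86539 + 0.040151 + 0.019673 = 0.92521.
F = −kT ln Z = −105.13 × ln(0.92521) = −105.13 × -0.077735 = 8.17 meV.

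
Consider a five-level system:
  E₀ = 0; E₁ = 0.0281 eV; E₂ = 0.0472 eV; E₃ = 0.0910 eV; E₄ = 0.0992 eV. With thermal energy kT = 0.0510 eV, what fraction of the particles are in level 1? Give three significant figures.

Eᵢ/kT = 0, 0.55098, 0.92549, 1.7843, 1.9451.
Z = Σ e^(−Eᵢ/kT) = e^(−0) + e^(−0.55098) + e^(−0.92549) + e^(−1.7843) + e^(−1.9451) = 1.0000 + 0.57638 + 0.39634 + 0.16791 + 0.14297 = 2.2836.
P₁ = e^(−E₁/kT) / Z = 0.57638/2.2836 = 0.252.

0.252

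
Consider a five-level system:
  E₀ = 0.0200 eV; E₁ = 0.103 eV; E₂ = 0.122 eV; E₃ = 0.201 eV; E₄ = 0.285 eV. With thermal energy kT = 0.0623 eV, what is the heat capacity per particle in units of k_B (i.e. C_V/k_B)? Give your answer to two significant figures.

Eᵢ/kT = 0.3210, 1.653, 1.958, 3.226, 4.575.
Z = Σ e^(−Eᵢ/kT) = e^(−0.3210) + e^(−1.653) + e^(−1.958) + e^(−3.226) + e^(−4.575) = 0.7254 + 0.1915 + 0.1411 + 0.03972 + 0.01031 = 1.108.
⟨E⟩ = 0.05629 eV, ⟨E²⟩ = 0.006195 eV².
C_V/k_B = (⟨E²⟩ − ⟨E⟩²)/(kT)² = (0.006195 − 0.003169)/0.003881 = 0.78.

0.78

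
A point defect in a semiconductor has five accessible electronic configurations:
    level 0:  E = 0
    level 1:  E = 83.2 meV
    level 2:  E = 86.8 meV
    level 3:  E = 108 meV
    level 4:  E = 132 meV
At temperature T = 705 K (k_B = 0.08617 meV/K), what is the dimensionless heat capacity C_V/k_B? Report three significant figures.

0.661

k_BT = 0.08617 × 705 K = 60.750 meV.
Eᵢ/kT = 0, 1.3695, 1.4288, 1.7778, 2.1728.
Z = Σ e^(−Eᵢ/kT) = e^(−0) + e^(−1.3695) + e^(−1.4288) + e^(−1.7778) + e^(−2.1728) = 1.0000 + 0.25423 + 0.23960 + 0.16901 + 0.11386 = 1.7767.
⟨E⟩ = 42.344 meV, ⟨E²⟩ = 4232.7 meV².
C_V/k_B = (⟨E²⟩ − ⟨E⟩²)/(kT)² = (4232.7 − 1793.0)/3690.6 = 0.661.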